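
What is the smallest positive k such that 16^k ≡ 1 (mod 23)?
11

23 is prime, so ord(16) divides φ(23) = 22.
Divisors of 22: 1, 2, 11, 22.
Repeated squaring: 16^1 ≡ 16, 16^2 ≡ 3, 16^4 ≡ 9, 16^8 ≡ 12, 16^16 ≡ 6 (mod 23).
Test 16^d mod 23 for each divisor d in increasing order:
16^1 ≡ 16
16^2 ≡ 3
16^11 = 16^8·16^2·16^1 ≡ 1  ← first divisor giving 1
The order is 11.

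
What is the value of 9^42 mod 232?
1

Repeated squaring. Binary of 42 = 101010.
9^1 ≡ 9 (mod 232); 9^2 ≡ 81 (mod 232); 9^4 ≡ 65 (mod 232); 9^8 ≡ 49 (mod 232); 9^16 ≡ 81 (mod 232); 9^32 ≡ 65 (mod 232)
9^42 = 9^2 × 9^8 × 9^32 ≡ 1 (mod 232)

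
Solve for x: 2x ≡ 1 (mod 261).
131

gcd(2, 261) = 1, so the inverse exists.
Extended Euclidean algorithm on (261, 2):
261 = 130 × 2 + 1  ⟹  1 = (1)·261 + (-130)·2
So (-130)·2 ≡ 1 (mod 261), i.e. 2^(-1) ≡ -130 ≡ 131 (mod 261).
Check: 2 × 131 = 262 ≡ 1 (mod 261)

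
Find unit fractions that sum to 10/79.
1/8 + 1/632

Greedy algorithm:
10/79: ceiling(79/10) = 8, use 1/8
1/632: ceiling(632/1) = 632, use 1/632
Result: 10/79 = 1/8 + 1/632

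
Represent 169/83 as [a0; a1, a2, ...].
[2; 27, 1, 2]

Euclidean algorithm steps:
169 = 2 × 83 + 3
83 = 27 × 3 + 2
3 = 1 × 2 + 1
2 = 2 × 1 + 0
Continued fraction: [2; 27, 1, 2]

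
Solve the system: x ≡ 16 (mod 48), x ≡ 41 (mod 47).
1216

Using Chinese Remainder Theorem:
M = 48 × 47 = 2256
M1 = 47, M2 = 48
y1 = 47^(-1) mod 48 = 47
y2 = 48^(-1) mod 47 = 1
x = (16×47×47 + 41×48×1) mod 2256 = 1216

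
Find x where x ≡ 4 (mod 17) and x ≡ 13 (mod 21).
55

Using Chinese Remainder Theorem:
M = 17 × 21 = 357
M1 = 21, M2 = 17
y1 = 21^(-1) mod 17 = 13
y2 = 17^(-1) mod 21 = 5
x = (4×21×13 + 13×17×5) mod 357 = 55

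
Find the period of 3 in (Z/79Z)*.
78

79 is prime, so ord(3) divides φ(79) = 78.
Divisors of 78: 1, 2, 3, 6, 13, 26, 39, 78.
Repeated squaring: 3^1 ≡ 3, 3^2 ≡ 9, 3^4 ≡ 2, 3^8 ≡ 4, 3^16 ≡ 16, 3^32 ≡ 19, 3^64 ≡ 45 (mod 79).
Test 3^d mod 79 for each divisor d in increasing order:
3^1 ≡ 3
3^2 ≡ 9
3^3 = 3^2·3^1 ≡ 27
3^6 = 3^4·3^2 ≡ 18
3^13 = 3^8·3^4·3^1 ≡ 24
3^26 = 3^16·3^8·3^2 ≡ 23
3^39 = 3^32·3^4·3^2·3^1 ≡ 78
3^78 = 3^64·3^8·3^4·3^2 ≡ 1  ← first divisor giving 1
The order is 78.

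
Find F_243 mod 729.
236

Matrix identity: Q^n = [[F_(n+1), F_n], [F_n, F_(n-1)]] with Q = [[1,1],[1,0]].
n = 243 = 11110011₂. Square-and-multiply, entries mod 729:
Q^1 = [[1,1],[1,0]]
Q^3 = (Q^1)²·Q = [[3,2],[2,1]]
Q^7 = (Q^3)²·Q = [[21,13],[13,8]]
Q^15 = (Q^7)²·Q = [[258,610],[610,377]]
Q^30 = (Q^15)² = [[535,251],[251,284]]
Q^60 = (Q^30)² = [[35,720],[720,44]]
Q^121 = (Q^60)²·Q = [[595,577],[577,18]]
Q^243 = (Q^121)²·Q = [[372,236],[236,136]]
F_243 mod 729 = Q^243[0][1] = 236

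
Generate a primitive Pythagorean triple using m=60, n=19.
(3239, 2280, 3961)

Euclid's formula: a = m² - n², b = 2mn, c = m² + n²
m = 60, n = 19
a = 60² - 19² = 3600 - 361 = 3239
b = 2 × 60 × 19 = 2280
c = 60² + 19² = 3600 + 361 = 3961
Verification: 3239² + 2280² = 10491121 + 5198400 = 15689521 = 3961² ✓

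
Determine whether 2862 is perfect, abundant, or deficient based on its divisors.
abundant

Proper divisors of 2862: sum = 1 + 2 + 3 + 6 + 9 + 18 + 27 + 53 + 54 + 106 + 159 + 318 + 477 + 954 + 1431 = 3618
Since 3618 > 2862, 2862 is abundant.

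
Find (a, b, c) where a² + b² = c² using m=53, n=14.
(2613, 1484, 3005)

Euclid's formula: a = m² - n², b = 2mn, c = m² + n²
m = 53, n = 14
a = 53² - 14² = 2809 - 196 = 2613
b = 2 × 53 × 14 = 1484
c = 53² + 14² = 2809 + 196 = 3005
Verification: 2613² + 1484² = 6827769 + 2202256 = 9030025 = 3005² ✓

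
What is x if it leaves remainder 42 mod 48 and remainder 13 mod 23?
1002

Using Chinese Remainder Theorem:
M = 48 × 23 = 1104
M1 = 23, M2 = 48
y1 = 23^(-1) mod 48 = 23
y2 = 48^(-1) mod 23 = 12
x = (42×23×23 + 13×48×12) mod 1104 = 1002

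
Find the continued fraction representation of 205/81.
[2; 1, 1, 7, 1, 1, 2]

Euclidean algorithm steps:
205 = 2 × 81 + 43
81 = 1 × 43 + 38
43 = 1 × 38 + 5
38 = 7 × 5 + 3
5 = 1 × 3 + 2
3 = 1 × 2 + 1
2 = 2 × 1 + 0
Continued fraction: [2; 1, 1, 7, 1, 1, 2]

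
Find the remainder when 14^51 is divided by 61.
60

Repeated squaring. Binary of 51 = 110011.
14^1 ≡ 14 (mod 61); 14^2 ≡ 13 (mod 61); 14^4 ≡ 47 (mod 61); 14^8 ≡ 13 (mod 61); 14^16 ≡ 47 (mod 61); 14^32 ≡ 13 (mod 61)
14^51 = 14^1 × 14^2 × 14^16 × 14^32 ≡ 60 (mod 61)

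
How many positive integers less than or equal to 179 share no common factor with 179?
178

179 = 179
φ(n) = n × ∏(1 - 1/p) for each prime p dividing n
φ(179) = 179 × (1 - 1/179) = 178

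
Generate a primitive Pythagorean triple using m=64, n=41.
(2415, 5248, 5777)

Euclid's formula: a = m² - n², b = 2mn, c = m² + n²
m = 64, n = 41
a = 64² - 41² = 4096 - 1681 = 2415
b = 2 × 64 × 41 = 5248
c = 64² + 41² = 4096 + 1681 = 5777
Verification: 2415² + 5248² = 5832225 + 27541504 = 33373729 = 5777² ✓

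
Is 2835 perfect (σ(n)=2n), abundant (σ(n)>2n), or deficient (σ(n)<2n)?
abundant

Proper divisors of 2835: sum = 1 + 3 + 5 + 7 + 9 + 15 + 21 + 27 + ... + 315 + 405 + 567 + 945 (19 divisors) = 2973
Since 2973 > 2835, 2835 is abundant.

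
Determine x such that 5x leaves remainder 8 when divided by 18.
x ≡ 16 (mod 18)

gcd(5, 18) = 1, which divides 8, so solutions exist.
Find 5^(-1) mod 18 by the extended Euclidean algorithm:
18 = 3 × 5 + 3  ⟹  3 = (1)·18 + (-3)·5
5 = 1 × 3 + 2  ⟹  2 = (-1)·18 + (4)·5
3 = 1 × 2 + 1  ⟹  1 = (2)·18 + (-7)·5
So (-7)·5 ≡ 1 (mod 18), i.e. 5^(-1) ≡ -7 ≡ 11 (mod 18).
x ≡ 11 × 8 = 88 ≡ 16 (mod 18).
Check: 5 × 16 = 80 ≡ 8 (mod 18).
Unique solution: x ≡ 16 (mod 18)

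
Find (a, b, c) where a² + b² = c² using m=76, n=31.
(4815, 4712, 6737)

Euclid's formula: a = m² - n², b = 2mn, c = m² + n²
m = 76, n = 31
a = 76² - 31² = 5776 - 961 = 4815
b = 2 × 76 × 31 = 4712
c = 76² + 31² = 5776 + 961 = 6737
Verification: 4815² + 4712² = 23184225 + 22202944 = 45387169 = 6737² ✓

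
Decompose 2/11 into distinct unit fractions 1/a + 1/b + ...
1/6 + 1/66

Greedy algorithm:
2/11: ceiling(11/2) = 6, use 1/6
1/66: ceiling(66/1) = 66, use 1/66
Result: 2/11 = 1/6 + 1/66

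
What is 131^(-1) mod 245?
101

gcd(131, 245) = 1, so the inverse exists.
Extended Euclidean algorithm on (245, 131):
245 = 1 × 131 + 114  ⟹  114 = (1)·245 + (-1)·131
131 = 1 × 114 + 17  ⟹  17 = (-1)·245 + (2)·131
114 = 6 × 17 + 12  ⟹  12 = (7)·245 + (-13)·131
17 = 1 × 12 + 5  ⟹  5 = (-8)·245 + (15)·131
12 = 2 × 5 + 2  ⟹  2 = (23)·245 + (-43)·131
5 = 2 × 2 + 1  ⟹  1 = (-54)·245 + (101)·131
So (101)·131 ≡ 1 (mod 245), i.e. 131^(-1) ≡ 101 (mod 245).
Check: 131 × 101 = 13231 ≡ 1 (mod 245)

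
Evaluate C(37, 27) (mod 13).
11

Using Lucas' theorem:
Write n=37 and k=27 in base 13:
n in base 13: [2, 11]
k in base 13: [2, 1]
C(37,27) mod 13 = ∏ C(n_i, k_i) mod 13
Digit binomials (mod 13): C(2,2) = 1; C(11,1) = 11
Product: 1 × 11 = 11 ≡ 11 (mod 13)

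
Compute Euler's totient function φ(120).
32

120 = 2^3 × 3 × 5
φ(n) = n × ∏(1 - 1/p) for each prime p dividing n
φ(120) = 120 × (1 - 1/2) × (1 - 1/3) × (1 - 1/5) = 32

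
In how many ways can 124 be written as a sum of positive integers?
2841940500

p(n) counts ways to write n as a sum of positive integers (order ignored).
Euler's pentagonal recurrence: p(k) = p(k-1) + p(k-2) - p(k-5) - p(k-7) + p(k-12) + p(k-15) - ... (offsets j(3j∓1)/2, signs ++--, p(0)=1, p(<0)=0).
DP table for k = 0..123: p(0)=1, p(1)=1, p(2)=2, p(3)=3, p(4)=5, p(5)=7, p(6)=11, p(7)=15, p(8)=22, p(9)=30, p(10)=42, p(11)=56, p(12)=77, p(13)=101, p(14)=135, p(15)=176, p(16)=231, p(17)=297, p(18)=385, p(19)=490, p(20)=627, p(21)=792, p(22)=1002, p(23)=1255, p(24)=1575, p(25)=1958, p(26)=2436, p(27)=3010, p(28)=3718, p(29)=4565, p(30)=5604, p(31)=6842, p(32)=8349, p(33)=10143, p(34)=12310, p(35)=14883, p(36)=17977, p(37)=21637, p(38)=26015, p(39)=31185, p(40)=37338, p(41)=44583, p(42)=53174, p(43)=63261, p(44)=75175, p(45)=89134, p(46)=105558, p(47)=124754, p(48)=147273, p(49)=173525, p(50)=204226, p(51)=239943, p(52)=281589, p(53)=329931, p(54)=386155, p(55)=451276, p(56)=526823, p(57)=614154, p(58)=715220, p(59)=831820, p(60)=966467, p(61)=1121505, p(62)=1300156, p(63)=1505499, p(64)=1741630, p(65)=2012558, p(66)=2323520, p(67)=2679689, p(68)=3087735, p(69)=3554345, p(70)=4087968, p(71)=4697205, p(72)=5392783, p(73)=6185689, p(74)=7089500, p(75)=8118264, p(76)=9289091, p(77)=10619863, p(78)=12132164, p(79)=13848650, p(80)=15796476, p(81)=18004327, p(82)=20506255, p(83)=23338469, p(84)=26543660, p(85)=30167357, p(86)=34262962, p(87)=38887673, p(88)=44108109, p(89)=49995925, p(90)=56634173, p(91)=64112359, p(92)=72533807, p(93)=82010177, p(94)=92669720, p(95)=104651419, p(96)=118114304, p(97)=133230930, p(98)=150198136, p(99)=169229875, p(100)=190569292, p(101)=214481126, p(102)=241265379, p(103)=271248950, p(104)=304801365, p(105)=342325709, p(106)=384276336, p(107)=431149389, p(108)=483502844, p(109)=541946240, p(110)=607163746, p(111)=679903203, p(112)=761002156, p(113)=851376628, p(114)=952050665, p(115)=1064144451, p(116)=1188908248, p(117)=1327710076, p(118)=1482074143, p(119)=1653668665, p(120)=1844349560, p(121)=2056148051, p(122)=2291320912, p(123)=2552338241.
Final step: p(124) = p(123) + p(122) - p(119) - p(117) + p(112) + p(109) - p(102) - p(98) + p(89) + p(84) - p(73) - p(67) + p(54) + p(47) - p(32) - p(24) + p(7)
= 2552338241 + 2291320912 - 1653668665 - 1327710076 + 761002156 + 541946240 - 241265379 - 150198136 + 49995925 + 26543660 - 6185689 - 2679689 + 386155 + 124754 - 8349 - 1575 + 15
= 2841940500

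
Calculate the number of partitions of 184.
980462880430

p(n) counts ways to write n as a sum of positive integers (order ignored).
Euler's pentagonal recurrence: p(k) = p(k-1) + p(k-2) - p(k-5) - p(k-7) + p(k-12) + p(k-15) - ... (offsets j(3j∓1)/2, signs ++--, p(0)=1, p(<0)=0).
DP table for k = 0..183: p(0)=1, p(1)=1, p(2)=2, p(3)=3, p(4)=5, p(5)=7, p(6)=11, p(7)=15, p(8)=22, p(9)=30, p(10)=42, p(11)=56, p(12)=77, p(13)=101, p(14)=135, p(15)=176, p(16)=231, p(17)=297, p(18)=385, p(19)=490, p(20)=627, p(21)=792, p(22)=1002, p(23)=1255, p(24)=1575, p(25)=1958, p(26)=2436, p(27)=3010, p(28)=3718, p(29)=4565, p(30)=5604, p(31)=6842, p(32)=8349, p(33)=10143, p(34)=12310, p(35)=14883, p(36)=17977, p(37)=21637, p(38)=26015, p(39)=31185, p(40)=37338, p(41)=44583, p(42)=53174, p(43)=63261, p(44)=75175, p(45)=89134, p(46)=105558, p(47)=124754, p(48)=147273, p(49)=173525, p(50)=204226, p(51)=239943, p(52)=281589, p(53)=329931, p(54)=386155, p(55)=451276, p(56)=526823, p(57)=614154, p(58)=715220, p(59)=831820, p(60)=966467, p(61)=1121505, p(62)=1300156, p(63)=1505499, p(64)=1741630, p(65)=2012558, p(66)=2323520, p(67)=2679689, p(68)=3087735, p(69)=3554345, p(70)=4087968, p(71)=4697205, p(72)=5392783, p(73)=6185689, p(74)=7089500, p(75)=8118264, p(76)=9289091, p(77)=10619863, p(78)=12132164, p(79)=13848650, p(80)=15796476, p(81)=18004327, p(82)=20506255, p(83)=23338469, p(84)=26543660, p(85)=30167357, p(86)=34262962, p(87)=38887673, p(88)=44108109, p(89)=49995925, p(90)=56634173, p(91)=64112359, p(92)=72533807, p(93)=82010177, p(94)=92669720, p(95)=104651419, p(96)=118114304, p(97)=133230930, p(98)=150198136, p(99)=169229875, p(100)=190569292, p(101)=214481126, p(102)=241265379, p(103)=271248950, p(104)=304801365, p(105)=342325709, p(106)=384276336, p(107)=431149389, p(108)=483502844, p(109)=541946240, p(110)=607163746, p(111)=679903203, p(112)=761002156, p(113)=851376628, p(114)=952050665, p(115)=1064144451, p(116)=1188908248, p(117)=1327710076, p(118)=1482074143, p(119)=1653668665, p(120)=1844349560, p(121)=2056148051, p(122)=2291320912, p(123)=2552338241, p(124)=2841940500, p(125)=3163127352, p(126)=3519222692, p(127)=3913864295, p(128)=4351078600, p(129)=4835271870, p(130)=5371315400, p(131)=5964539504, p(132)=6620830889, p(133)=7346629512, p(134)=8149040695, p(135)=9035836076, p(136)=10015581680, p(137)=11097645016, p(138)=12292341831, p(139)=13610949895, p(140)=15065878135, p(141)=16670689208, p(142)=18440293320, p(143)=20390982757, p(144)=22540654445, p(145)=24908858009, p(146)=27517052599, p(147)=30388671978, p(148)=33549419497, p(149)=37027355200, p(150)=40853235313, p(151)=45060624582, p(152)=49686288421, p(153)=54770336324, p(154)=60356673280, p(155)=66493182097, p(156)=73232243759, p(157)=80630964769, p(158)=88751778802, p(159)=97662728555, p(160)=107438159466, p(161)=118159068427, p(162)=129913904637, p(163)=142798995930, p(164)=156919475295, p(165)=172389800255, p(166)=189334822579, p(167)=207890420102, p(168)=228204732751, p(169)=250438925115, p(170)=274768617130, p(171)=301384802048, p(172)=330495499613, p(173)=362326859895, p(174)=397125074750, p(175)=435157697830, p(176)=476715857290, p(177)=522115831195, p(178)=571701605655, p(179)=625846753120, p(180)=684957390936, p(181)=749474411781, p(182)=819876908323, p(183)=896684817527.
Final step: p(184) = p(183) + p(182) - p(179) - p(177) + p(172) + p(169) - p(162) - p(158) + p(149) + p(144) - p(133) - p(127) + p(114) + p(107) - p(92) - p(84) + p(67) + p(58) - p(39) - p(29) + p(8)
= 896684817527 + 819876908323 - 625846753120 - 522115831195 + 330495499613 + 250438925115 - 129913904637 - 88751778802 + 37027355200 + 22540654445 - 7346629512 - 3913864295 + 952050665 + 431149389 - 72533807 - 26543660 + 2679689 + 715220 - 31185 - 4565 + 22
= 980462880430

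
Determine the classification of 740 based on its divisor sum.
abundant

Proper divisors of 740: sum = 1 + 2 + 4 + 5 + 10 + 20 + 37 + 74 + 148 + 185 + 370 = 856
Since 856 > 740, 740 is abundant.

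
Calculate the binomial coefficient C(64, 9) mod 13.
12

Using Lucas' theorem:
Write n=64 and k=9 in base 13:
n in base 13: [4, 12]
k in base 13: [0, 9]
C(64,9) mod 13 = ∏ C(n_i, k_i) mod 13
Digit binomials (mod 13): C(4,0) = 1; C(12,9) = 220 ≡ 12
Product: 1 × 12 = 12 ≡ 12 (mod 13)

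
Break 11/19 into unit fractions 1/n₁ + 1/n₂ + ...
1/2 + 1/13 + 1/494

Greedy algorithm:
11/19: ceiling(19/11) = 2, use 1/2
3/38: ceiling(38/3) = 13, use 1/13
1/494: ceiling(494/1) = 494, use 1/494
Result: 11/19 = 1/2 + 1/13 + 1/494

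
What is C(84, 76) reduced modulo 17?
1

Using Lucas' theorem:
Write n=84 and k=76 in base 17:
n in base 17: [4, 16]
k in base 17: [4, 8]
C(84,76) mod 17 = ∏ C(n_i, k_i) mod 17
Digit binomials (mod 17): C(4,4) = 1; C(16,8) = 12870 ≡ 1
Product: 1 × 1 = 1 ≡ 1 (mod 17)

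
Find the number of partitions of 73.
6185689

p(n) counts ways to write n as a sum of positive integers (order ignored).
Euler's pentagonal recurrence: p(k) = p(k-1) + p(k-2) - p(k-5) - p(k-7) + p(k-12) + p(k-15) - ... (offsets j(3j∓1)/2, signs ++--, p(0)=1, p(<0)=0).
DP table for k = 0..72: p(0)=1, p(1)=1, p(2)=2, p(3)=3, p(4)=5, p(5)=7, p(6)=11, p(7)=15, p(8)=22, p(9)=30, p(10)=42, p(11)=56, p(12)=77, p(13)=101, p(14)=135, p(15)=176, p(16)=231, p(17)=297, p(18)=385, p(19)=490, p(20)=627, p(21)=792, p(22)=1002, p(23)=1255, p(24)=1575, p(25)=1958, p(26)=2436, p(27)=3010, p(28)=3718, p(29)=4565, p(30)=5604, p(31)=6842, p(32)=8349, p(33)=10143, p(34)=12310, p(35)=14883, p(36)=17977, p(37)=21637, p(38)=26015, p(39)=31185, p(40)=37338, p(41)=44583, p(42)=53174, p(43)=63261, p(44)=75175, p(45)=89134, p(46)=105558, p(47)=124754, p(48)=147273, p(49)=173525, p(50)=204226, p(51)=239943, p(52)=281589, p(53)=329931, p(54)=386155, p(55)=451276, p(56)=526823, p(57)=614154, p(58)=715220, p(59)=831820, p(60)=966467, p(61)=1121505, p(62)=1300156, p(63)=1505499, p(64)=1741630, p(65)=2012558, p(66)=2323520, p(67)=2679689, p(68)=3087735, p(69)=3554345, p(70)=4087968, p(71)=4697205, p(72)=5392783.
Final step: p(73) = p(72) + p(71) - p(68) - p(66) + p(61) + p(58) - p(51) - p(47) + p(38) + p(33) - p(22) - p(16) + p(3)
= 5392783 + 4697205 - 3087735 - 2323520 + 1121505 + 715220 - 239943 - 124754 + 26015 + 10143 - 1002 - 231 + 3
= 6185689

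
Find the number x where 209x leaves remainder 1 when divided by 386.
181

gcd(209, 386) = 1, so the inverse exists.
Extended Euclidean algorithm on (386, 209):
386 = 1 × 209 + 177  ⟹  177 = (1)·386 + (-1)·209
209 = 1 × 177 + 32  ⟹  32 = (-1)·386 + (2)·209
177 = 5 × 32 + 17  ⟹  17 = (6)·386 + (-11)·209
32 = 1 × 17 + 15  ⟹  15 = (-7)·386 + (13)·209
17 = 1 × 15 + 2  ⟹  2 = (13)·386 + (-24)·209
15 = 7 × 2 + 1  ⟹  1 = (-98)·386 + (181)·209
So (181)·209 ≡ 1 (mod 386), i.e. 209^(-1) ≡ 181 (mod 386).
Check: 209 × 181 = 37829 ≡ 1 (mod 386)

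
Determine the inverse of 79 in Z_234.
157

gcd(79, 234) = 1, so the inverse exists.
Extended Euclidean algorithm on (234, 79):
234 = 2 × 79 + 76  ⟹  76 = (1)·234 + (-2)·79
79 = 1 × 76 + 3  ⟹  3 = (-1)·234 + (3)·79
76 = 25 × 3 + 1  ⟹  1 = (26)·234 + (-77)·79
So (-77)·79 ≡ 1 (mod 234), i.e. 79^(-1) ≡ -77 ≡ 157 (mod 234).
Check: 79 × 157 = 12403 ≡ 1 (mod 234)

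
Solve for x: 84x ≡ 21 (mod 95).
x ≡ 24 (mod 95)

gcd(84, 95) = 1, which divides 21, so solutions exist.
Find 84^(-1) mod 95 by the extended Euclidean algorithm:
95 = 1 × 84 + 11  ⟹  11 = (1)·95 + (-1)·84
84 = 7 × 11 + 7  ⟹  7 = (-7)·95 + (8)·84
11 = 1 × 7 + 4  ⟹  4 = (8)·95 + (-9)·84
7 = 1 × 4 + 3  ⟹  3 = (-15)·95 + (17)·84
4 = 1 × 3 + 1  ⟹  1 = (23)·95 + (-26)·84
So (-26)·84 ≡ 1 (mod 95), i.e. 84^(-1) ≡ -26 ≡ 69 (mod 95).
x ≡ 69 × 21 = 1449 ≡ 24 (mod 95).
Check: 84 × 24 = 2016 ≡ 21 (mod 95).
Unique solution: x ≡ 24 (mod 95)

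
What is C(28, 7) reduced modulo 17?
7

Using Lucas' theorem:
Write n=28 and k=7 in base 17:
n in base 17: [1, 11]
k in base 17: [0, 7]
C(28,7) mod 17 = ∏ C(n_i, k_i) mod 17
Digit binomials (mod 17): C(1,0) = 1; C(11,7) = 330 ≡ 7
Product: 1 × 7 = 7 ≡ 7 (mod 17)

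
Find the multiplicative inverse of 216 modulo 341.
30

gcd(216, 341) = 1, so the inverse exists.
Extended Euclidean algorithm on (341, 216):
341 = 1 × 216 + 125  ⟹  125 = (1)·341 + (-1)·216
216 = 1 × 125 + 91  ⟹  91 = (-1)·341 + (2)·216
125 = 1 × 91 + 34  ⟹  34 = (2)·341 + (-3)·216
91 = 2 × 34 + 23  ⟹  23 = (-5)·341 + (8)·216
34 = 1 × 23 + 11  ⟹  11 = (7)·341 + (-11)·216
23 = 2 × 11 + 1  ⟹  1 = (-19)·341 + (30)·216
So (30)·216 ≡ 1 (mod 341), i.e. 216^(-1) ≡ 30 (mod 341).
Check: 216 × 30 = 6480 ≡ 1 (mod 341)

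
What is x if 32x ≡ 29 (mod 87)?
x ≡ 58 (mod 87)

gcd(32, 87) = 1, which divides 29, so solutions exist.
Find 32^(-1) mod 87 by the extended Euclidean algorithm:
87 = 2 × 32 + 23  ⟹  23 = (1)·87 + (-2)·32
32 = 1 × 23 + 9  ⟹  9 = (-1)·87 + (3)·32
23 = 2 × 9 + 5  ⟹  5 = (3)·87 + (-8)·32
9 = 1 × 5 + 4  ⟹  4 = (-4)·87 + (11)·32
5 = 1 × 4 + 1  ⟹  1 = (7)·87 + (-19)·32
So (-19)·32 ≡ 1 (mod 87), i.e. 32^(-1) ≡ -19 ≡ 68 (mod 87).
x ≡ 68 × 29 = 1972 ≡ 58 (mod 87).
Check: 32 × 58 = 1856 ≡ 29 (mod 87).
Unique solution: x ≡ 58 (mod 87)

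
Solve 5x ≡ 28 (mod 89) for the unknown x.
x ≡ 59 (mod 89)

gcd(5, 89) = 1, which divides 28, so solutions exist.
Find 5^(-1) mod 89 by the extended Euclidean algorithm:
89 = 17 × 5 + 4  ⟹  4 = (1)·89 + (-17)·5
5 = 1 × 4 + 1  ⟹  1 = (-1)·89 + (18)·5
So (18)·5 ≡ 1 (mod 89), i.e. 5^(-1) ≡ 18 (mod 89).
x ≡ 18 × 28 = 504 ≡ 59 (mod 89).
Check: 5 × 59 = 295 ≡ 28 (mod 89).
Unique solution: x ≡ 59 (mod 89)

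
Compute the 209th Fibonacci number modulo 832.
701

Matrix identity: Q^n = [[F_(n+1), F_n], [F_n, F_(n-1)]] with Q = [[1,1],[1,0]].
n = 209 = 11010001₂. Square-and-multiply, entries mod 832:
Q^1 = [[1,1],[1,0]]
Q^3 = (Q^1)²·Q = [[3,2],[2,1]]
Q^6 = (Q^3)² = [[13,8],[8,5]]
Q^13 = (Q^6)²·Q = [[377,233],[233,144]]
Q^26 = (Q^13)² = [[66,753],[753,145]]
Q^52 = (Q^26)² = [[613,803],[803,642]]
Q^104 = (Q^52)² = [[546,213],[213,333]]
Q^209 = (Q^104)²·Q = [[728,701],[701,27]]
F_209 mod 832 = Q^209[0][1] = 701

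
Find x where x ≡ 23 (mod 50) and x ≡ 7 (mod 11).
73

Using Chinese Remainder Theorem:
M = 50 × 11 = 550
M1 = 11, M2 = 50
y1 = 11^(-1) mod 50 = 41
y2 = 50^(-1) mod 11 = 2
x = (23×11×41 + 7×50×2) mod 550 = 73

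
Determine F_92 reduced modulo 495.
474

Matrix identity: Q^n = [[F_(n+1), F_n], [F_n, F_(n-1)]] with Q = [[1,1],[1,0]].
n = 92 = 1011100₂. Square-and-multiply, entries mod 495:
Q^1 = [[1,1],[1,0]]
Q^2 = (Q^1)² = [[2,1],[1,1]]
Q^5 = (Q^2)²·Q = [[8,5],[5,3]]
Q^11 = (Q^5)²·Q = [[144,89],[89,55]]
Q^23 = (Q^11)²·Q = [[333,442],[442,386]]
Q^46 = (Q^23)² = [[343,8],[8,335]]
Q^92 = (Q^46)² = [[398,474],[474,419]]
F_92 mod 495 = Q^92[0][1] = 474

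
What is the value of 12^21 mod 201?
75

Repeated squaring. Binary of 21 = 10101.
12^1 ≡ 12 (mod 201); 12^2 ≡ 144 (mod 201); 12^4 ≡ 33 (mod 201); 12^8 ≡ 84 (mod 201); 12^16 ≡ 21 (mod 201)
12^21 = 12^1 × 12^4 × 12^16 ≡ 75 (mod 201)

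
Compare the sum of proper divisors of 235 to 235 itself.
deficient

Proper divisors of 235: sum = 1 + 5 + 47 = 53
Since 53 < 235, 235 is deficient.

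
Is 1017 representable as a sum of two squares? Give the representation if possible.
21² + 24² (a=21, b=24)

Factorization: 1017 = 3^2 × 113
By Fermat: n is sum of two squares iff every prime p ≡ 3 (mod 4) appears to even power.
All primes ≡ 3 (mod 4) appear to even power.
Search a = 0, 1, 2, … for 1017 - a² a perfect square: first hit at a = 21: 1017 - 441 = 576 = 24².
1017 = 21² + 24² = 441 + 576 ✓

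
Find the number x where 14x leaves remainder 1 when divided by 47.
37

gcd(14, 47) = 1, so the inverse exists.
Extended Euclidean algorithm on (47, 14):
47 = 3 × 14 + 5  ⟹  5 = (1)·47 + (-3)·14
14 = 2 × 5 + 4  ⟹  4 = (-2)·47 + (7)·14
5 = 1 × 4 + 1  ⟹  1 = (3)·47 + (-10)·14
So (-10)·14 ≡ 1 (mod 47), i.e. 14^(-1) ≡ -10 ≡ 37 (mod 47).
Check: 14 × 37 = 518 ≡ 1 (mod 47)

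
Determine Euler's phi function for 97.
96

97 = 97
φ(n) = n × ∏(1 - 1/p) for each prime p dividing n
φ(97) = 97 × (1 - 1/97) = 96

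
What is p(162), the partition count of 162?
129913904637

p(n) counts ways to write n as a sum of positive integers (order ignored).
Euler's pentagonal recurrence: p(k) = p(k-1) + p(k-2) - p(k-5) - p(k-7) + p(k-12) + p(k-15) - ... (offsets j(3j∓1)/2, signs ++--, p(0)=1, p(<0)=0).
DP table for k = 0..161: p(0)=1, p(1)=1, p(2)=2, p(3)=3, p(4)=5, p(5)=7, p(6)=11, p(7)=15, p(8)=22, p(9)=30, p(10)=42, p(11)=56, p(12)=77, p(13)=101, p(14)=135, p(15)=176, p(16)=231, p(17)=297, p(18)=385, p(19)=490, p(20)=627, p(21)=792, p(22)=1002, p(23)=1255, p(24)=1575, p(25)=1958, p(26)=2436, p(27)=3010, p(28)=3718, p(29)=4565, p(30)=5604, p(31)=6842, p(32)=8349, p(33)=10143, p(34)=12310, p(35)=14883, p(36)=17977, p(37)=21637, p(38)=26015, p(39)=31185, p(40)=37338, p(41)=44583, p(42)=53174, p(43)=63261, p(44)=75175, p(45)=89134, p(46)=105558, p(47)=124754, p(48)=147273, p(49)=173525, p(50)=204226, p(51)=239943, p(52)=281589, p(53)=329931, p(54)=386155, p(55)=451276, p(56)=526823, p(57)=614154, p(58)=715220, p(59)=831820, p(60)=966467, p(61)=1121505, p(62)=1300156, p(63)=1505499, p(64)=1741630, p(65)=2012558, p(66)=2323520, p(67)=2679689, p(68)=3087735, p(69)=3554345, p(70)=4087968, p(71)=4697205, p(72)=5392783, p(73)=6185689, p(74)=7089500, p(75)=8118264, p(76)=9289091, p(77)=10619863, p(78)=12132164, p(79)=13848650, p(80)=15796476, p(81)=18004327, p(82)=20506255, p(83)=23338469, p(84)=26543660, p(85)=30167357, p(86)=34262962, p(87)=38887673, p(88)=44108109, p(89)=49995925, p(90)=56634173, p(91)=64112359, p(92)=72533807, p(93)=82010177, p(94)=92669720, p(95)=104651419, p(96)=118114304, p(97)=133230930, p(98)=150198136, p(99)=169229875, p(100)=190569292, p(101)=214481126, p(102)=241265379, p(103)=271248950, p(104)=304801365, p(105)=342325709, p(106)=384276336, p(107)=431149389, p(108)=483502844, p(109)=541946240, p(110)=607163746, p(111)=679903203, p(112)=761002156, p(113)=851376628, p(114)=952050665, p(115)=1064144451, p(116)=1188908248, p(117)=1327710076, p(118)=1482074143, p(119)=1653668665, p(120)=1844349560, p(121)=2056148051, p(122)=2291320912, p(123)=2552338241, p(124)=2841940500, p(125)=3163127352, p(126)=3519222692, p(127)=3913864295, p(128)=4351078600, p(129)=4835271870, p(130)=5371315400, p(131)=5964539504, p(132)=6620830889, p(133)=7346629512, p(134)=8149040695, p(135)=9035836076, p(136)=10015581680, p(137)=11097645016, p(138)=12292341831, p(139)=13610949895, p(140)=15065878135, p(141)=16670689208, p(142)=18440293320, p(143)=20390982757, p(144)=22540654445, p(145)=24908858009, p(146)=27517052599, p(147)=30388671978, p(148)=33549419497, p(149)=37027355200, p(150)=40853235313, p(151)=45060624582, p(152)=49686288421, p(153)=54770336324, p(154)=60356673280, p(155)=66493182097, p(156)=73232243759, p(157)=80630964769, p(158)=88751778802, p(159)=97662728555, p(160)=107438159466, p(161)=118159068427.
Final step: p(162) = p(161) + p(160) - p(157) - p(155) + p(150) + p(147) - p(140) - p(136) + p(127) + p(122) - p(111) - p(105) + p(92) + p(85) - p(70) - p(62) + p(45) + p(36) - p(17) - p(7)
= 118159068427 + 107438159466 - 80630964769 - 66493182097 + 40853235313 + 30388671978 - 15065878135 - 10015581680 + 3913864295 + 2291320912 - 679903203 - 342325709 + 72533807 + 30167357 - 4087968 - 1300156 + 89134 + 17977 - 297 - 15
= 129913904637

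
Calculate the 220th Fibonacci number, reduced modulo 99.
66

Matrix identity: Q^n = [[F_(n+1), F_n], [F_n, F_(n-1)]] with Q = [[1,1],[1,0]].
n = 220 = 11011100₂. Square-and-multiply, entries mod 99:
Q^1 = [[1,1],[1,0]]
Q^3 = (Q^1)²·Q = [[3,2],[2,1]]
Q^6 = (Q^3)² = [[13,8],[8,5]]
Q^13 = (Q^6)²·Q = [[80,35],[35,45]]
Q^27 = (Q^13)²·Q = [[21,2],[2,19]]
Q^55 = (Q^27)²·Q = [[30,49],[49,80]]
Q^110 = (Q^55)² = [[34,44],[44,89]]
Q^220 = (Q^110)² = [[23,66],[66,56]]
F_220 mod 99 = Q^220[0][1] = 66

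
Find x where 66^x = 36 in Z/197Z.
168

Baby-step giant-step with step n = ⌈√197⌉ = 15.
Baby steps 66^j mod 197 (j:value) for j=0..14: 0:1, 1:66, 2:22, 3:73, 4:90, 5:30, 6:10, 7:69, 8:23, 9:139, 10:112, 11:103, 12:100, 13:99, 14:33.
Giant-step multiplier: 66^(-15) ≡ 66^(196-15) = 66^181 ≡ 18 (mod 197).
Giant steps γ_i = 36·18^i mod 197: γ_0=36, γ_1=57, γ_2=41, γ_3=147, γ_4=85, γ_5=151, γ_6=157, γ_7=68, γ_8=42, γ_9=165, γ_10=15, γ_11=73 (in table at j=3).
x = i·n + j = 11·15 + 3 = 168.
Check: 66^168 ≡ 36 (mod 197).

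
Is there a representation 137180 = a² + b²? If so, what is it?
Not possible

Factorization: 137180 = 2^2 × 5 × 19^3
By Fermat: n is sum of two squares iff every prime p ≡ 3 (mod 4) appears to even power.
Prime(s) ≡ 3 (mod 4) with odd exponent: [(19, 3)]
Therefore 137180 cannot be expressed as a² + b².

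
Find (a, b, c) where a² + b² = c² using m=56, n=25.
(2511, 2800, 3761)

Euclid's formula: a = m² - n², b = 2mn, c = m² + n²
m = 56, n = 25
a = 56² - 25² = 3136 - 625 = 2511
b = 2 × 56 × 25 = 2800
c = 56² + 25² = 3136 + 625 = 3761
Verification: 2511² + 2800² = 6305121 + 7840000 = 14145121 = 3761² ✓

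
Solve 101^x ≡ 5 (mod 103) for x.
29

Baby-step giant-step with step n = ⌈√103⌉ = 11.
Baby steps 101^j mod 103 (j:value) for j=0..10: 0:1, 1:101, 2:4, 3:95, 4:16, 5:71, 6:64, 7:78, 8:50, 9:3, 10:97.
Giant-step multiplier: 101^(-11) ≡ 101^(102-11) = 101^91 ≡ 43 (mod 103).
Giant steps γ_i = 5·43^i mod 103: γ_0=5, γ_1=9, γ_2=78 (in table at j=7).
x = i·n + j = 2·11 + 7 = 29.
Check: 101^29 ≡ 5 (mod 103).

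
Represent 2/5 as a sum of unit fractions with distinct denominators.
1/3 + 1/15

Greedy algorithm:
2/5: ceiling(5/2) = 3, use 1/3
1/15: ceiling(15/1) = 15, use 1/15
Result: 2/5 = 1/3 + 1/15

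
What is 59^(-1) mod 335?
159

gcd(59, 335) = 1, so the inverse exists.
Extended Euclidean algorithm on (335, 59):
335 = 5 × 59 + 40  ⟹  40 = (1)·335 + (-5)·59
59 = 1 × 40 + 19  ⟹  19 = (-1)·335 + (6)·59
40 = 2 × 19 + 2  ⟹  2 = (3)·335 + (-17)·59
19 = 9 × 2 + 1  ⟹  1 = (-28)·335 + (159)·59
So (159)·59 ≡ 1 (mod 335), i.e. 59^(-1) ≡ 159 (mod 335).
Check: 59 × 159 = 9381 ≡ 1 (mod 335)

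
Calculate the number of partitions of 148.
33549419497

p(n) counts ways to write n as a sum of positive integers (order ignored).
Euler's pentagonal recurrence: p(k) = p(k-1) + p(k-2) - p(k-5) - p(k-7) + p(k-12) + p(k-15) - ... (offsets j(3j∓1)/2, signs ++--, p(0)=1, p(<0)=0).
DP table for k = 0..147: p(0)=1, p(1)=1, p(2)=2, p(3)=3, p(4)=5, p(5)=7, p(6)=11, p(7)=15, p(8)=22, p(9)=30, p(10)=42, p(11)=56, p(12)=77, p(13)=101, p(14)=135, p(15)=176, p(16)=231, p(17)=297, p(18)=385, p(19)=490, p(20)=627, p(21)=792, p(22)=1002, p(23)=1255, p(24)=1575, p(25)=1958, p(26)=2436, p(27)=3010, p(28)=3718, p(29)=4565, p(30)=5604, p(31)=6842, p(32)=8349, p(33)=10143, p(34)=12310, p(35)=14883, p(36)=17977, p(37)=21637, p(38)=26015, p(39)=31185, p(40)=37338, p(41)=44583, p(42)=53174, p(43)=63261, p(44)=75175, p(45)=89134, p(46)=105558, p(47)=124754, p(48)=147273, p(49)=173525, p(50)=204226, p(51)=239943, p(52)=281589, p(53)=329931, p(54)=386155, p(55)=451276, p(56)=526823, p(57)=614154, p(58)=715220, p(59)=831820, p(60)=966467, p(61)=1121505, p(62)=1300156, p(63)=1505499, p(64)=1741630, p(65)=2012558, p(66)=2323520, p(67)=2679689, p(68)=3087735, p(69)=3554345, p(70)=4087968, p(71)=4697205, p(72)=5392783, p(73)=6185689, p(74)=7089500, p(75)=8118264, p(76)=9289091, p(77)=10619863, p(78)=12132164, p(79)=13848650, p(80)=15796476, p(81)=18004327, p(82)=20506255, p(83)=23338469, p(84)=26543660, p(85)=30167357, p(86)=34262962, p(87)=38887673, p(88)=44108109, p(89)=49995925, p(90)=56634173, p(91)=64112359, p(92)=72533807, p(93)=82010177, p(94)=92669720, p(95)=104651419, p(96)=118114304, p(97)=133230930, p(98)=150198136, p(99)=169229875, p(100)=190569292, p(101)=214481126, p(102)=241265379, p(103)=271248950, p(104)=304801365, p(105)=342325709, p(106)=384276336, p(107)=431149389, p(108)=483502844, p(109)=541946240, p(110)=607163746, p(111)=679903203, p(112)=761002156, p(113)=851376628, p(114)=952050665, p(115)=1064144451, p(116)=1188908248, p(117)=1327710076, p(118)=1482074143, p(119)=1653668665, p(120)=1844349560, p(121)=2056148051, p(122)=2291320912, p(123)=2552338241, p(124)=2841940500, p(125)=3163127352, p(126)=3519222692, p(127)=3913864295, p(128)=4351078600, p(129)=4835271870, p(130)=5371315400, p(131)=5964539504, p(132)=6620830889, p(133)=7346629512, p(134)=8149040695, p(135)=9035836076, p(136)=10015581680, p(137)=11097645016, p(138)=12292341831, p(139)=13610949895, p(140)=15065878135, p(141)=16670689208, p(142)=18440293320, p(143)=20390982757, p(144)=22540654445, p(145)=24908858009, p(146)=27517052599, p(147)=30388671978.
Final step: p(148) = p(147) + p(146) - p(143) - p(141) + p(136) + p(133) - p(126) - p(122) + p(113) + p(108) - p(97) - p(91) + p(78) + p(71) - p(56) - p(48) + p(31) + p(22) - p(3)
= 30388671978 + 27517052599 - 20390982757 - 16670689208 + 10015581680 + 7346629512 - 3519222692 - 2291320912 + 851376628 + 483502844 - 133230930 - 64112359 + 12132164 + 4697205 - 526823 - 147273 + 6842 + 1002 - 3
= 33549419497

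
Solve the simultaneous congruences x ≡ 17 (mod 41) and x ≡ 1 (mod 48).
673

Using Chinese Remainder Theorem:
M = 41 × 48 = 1968
M1 = 48, M2 = 41
y1 = 48^(-1) mod 41 = 6
y2 = 41^(-1) mod 48 = 41
x = (17×48×6 + 1×41×41) mod 1968 = 673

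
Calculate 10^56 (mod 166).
28

Repeated squaring. Binary of 56 = 111000.
10^1 ≡ 10 (mod 166); 10^2 ≡ 100 (mod 166); 10^4 ≡ 40 (mod 166); 10^8 ≡ 106 (mod 166); 10^16 ≡ 114 (mod 166); 10^32 ≡ 48 (mod 166)
10^56 = 10^8 × 10^16 × 10^32 ≡ 28 (mod 166)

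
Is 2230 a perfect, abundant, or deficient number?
deficient

Proper divisors of 2230: sum = 1 + 2 + 5 + 10 + 223 + 446 + 1115 = 1802
Since 1802 < 2230, 2230 is deficient.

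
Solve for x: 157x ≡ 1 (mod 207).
178

gcd(157, 207) = 1, so the inverse exists.
Extended Euclidean algorithm on (207, 157):
207 = 1 × 157 + 50  ⟹  50 = (1)·207 + (-1)·157
157 = 3 × 50 + 7  ⟹  7 = (-3)·207 + (4)·157
50 = 7 × 7 + 1  ⟹  1 = (22)·207 + (-29)·157
So (-29)·157 ≡ 1 (mod 207), i.e. 157^(-1) ≡ -29 ≡ 178 (mod 207).
Check: 157 × 178 = 27946 ≡ 1 (mod 207)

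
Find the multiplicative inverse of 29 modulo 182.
113

gcd(29, 182) = 1, so the inverse exists.
Extended Euclidean algorithm on (182, 29):
182 = 6 × 29 + 8  ⟹  8 = (1)·182 + (-6)·29
29 = 3 × 8 + 5  ⟹  5 = (-3)·182 + (19)·29
8 = 1 × 5 + 3  ⟹  3 = (4)·182 + (-25)·29
5 = 1 × 3 + 2  ⟹  2 = (-7)·182 + (44)·29
3 = 1 × 2 + 1  ⟹  1 = (11)·182 + (-69)·29
So (-69)·29 ≡ 1 (mod 182), i.e. 29^(-1) ≡ -69 ≡ 113 (mod 182).
Check: 29 × 113 = 3277 ≡ 1 (mod 182)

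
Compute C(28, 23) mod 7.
0

Using Lucas' theorem:
Write n=28 and k=23 in base 7:
n in base 7: [4, 0]
k in base 7: [3, 2]
C(28,23) mod 7 = ∏ C(n_i, k_i) mod 7
Digit binomials (mod 7): C(4,3) = 4; C(0,2) = 0 (k_i > n_i)
Product: 4 × 0 = 0 ≡ 0 (mod 7)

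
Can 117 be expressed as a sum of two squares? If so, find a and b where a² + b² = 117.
6² + 9² (a=6, b=9)

Factorization: 117 = 3^2 × 13
By Fermat: n is sum of two squares iff every prime p ≡ 3 (mod 4) appears to even power.
All primes ≡ 3 (mod 4) appear to even power.
Search a = 0, 1, 2, … for 117 - a² a perfect square: first hit at a = 6: 117 - 36 = 81 = 9².
117 = 6² + 9² = 36 + 81 ✓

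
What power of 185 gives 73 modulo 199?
5

Baby-step giant-step with step n = ⌈√199⌉ = 15.
Baby steps 185^j mod 199 (j:value) for j=0..14: 0:1, 1:185, 2:196, 3:42, 4:9, 5:73, 6:172, 7:179, 8:81, 9:60, 10:155, 11:19, 12:132, 13:142, 14:2.
h = 73 is already in the table at j=5, so x = 5.
Check: 185^5 ≡ 73 (mod 199).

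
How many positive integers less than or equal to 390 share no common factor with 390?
96

390 = 2 × 3 × 5 × 13
φ(n) = n × ∏(1 - 1/p) for each prime p dividing n
φ(390) = 390 × (1 - 1/2) × (1 - 1/3) × (1 - 1/5) × (1 - 1/13) = 96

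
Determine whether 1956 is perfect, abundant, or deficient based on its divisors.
abundant

Proper divisors of 1956: sum = 1 + 2 + 3 + 4 + 6 + 12 + 163 + 326 + 489 + 652 + 978 = 2636
Since 2636 > 1956, 1956 is abundant.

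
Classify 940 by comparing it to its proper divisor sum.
abundant

Proper divisors of 940: sum = 1 + 2 + 4 + 5 + 10 + 20 + 47 + 94 + 188 + 235 + 470 = 1076
Since 1076 > 940, 940 is abundant.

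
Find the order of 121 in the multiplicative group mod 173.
86

173 is prime, so ord(121) divides φ(173) = 172.
Divisors of 172: 1, 2, 4, 43, 86, 172.
Repeated squaring: 121^1 ≡ 121, 121^2 ≡ 109, 121^4 ≡ 117, 121^8 ≡ 22, 121^16 ≡ 138, 121^32 ≡ 14, 121^64 ≡ 23, 121^128 ≡ 10 (mod 173).
Test 121^d mod 173 for each divisor d in increasing order:
121^1 ≡ 121
121^2 ≡ 109
121^4 ≡ 117
121^43 = 121^32·121^8·121^2·121^1 ≡ 172
121^86 = 121^64·121^16·121^4·121^2 ≡ 1  ← first divisor giving 1
The order is 86.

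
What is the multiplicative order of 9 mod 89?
44

89 is prime, so ord(9) divides φ(89) = 88.
Divisors of 88: 1, 2, 4, 8, 11, 22, 44, 88.
Repeated squaring: 9^1 ≡ 9, 9^2 ≡ 81, 9^4 ≡ 64, 9^8 ≡ 2, 9^16 ≡ 4, 9^32 ≡ 16, 9^64 ≡ 78 (mod 89).
Test 9^d mod 89 for each divisor d in increasing order:
9^1 ≡ 9
9^2 ≡ 81
9^4 ≡ 64
9^8 ≡ 2
9^11 = 9^8·9^2·9^1 ≡ 34
9^22 = 9^16·9^4·9^2 ≡ 88
9^44 = 9^32·9^8·9^4 ≡ 1  ← first divisor giving 1
The order is 44.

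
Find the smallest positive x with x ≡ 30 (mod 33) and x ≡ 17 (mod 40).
657

Using Chinese Remainder Theorem:
M = 33 × 40 = 1320
M1 = 40, M2 = 33
y1 = 40^(-1) mod 33 = 19
y2 = 33^(-1) mod 40 = 17
x = (30×40×19 + 17×33×17) mod 1320 = 657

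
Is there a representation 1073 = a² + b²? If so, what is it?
7² + 32² (a=7, b=32)

Factorization: 1073 = 29 × 37
By Fermat: n is sum of two squares iff every prime p ≡ 3 (mod 4) appears to even power.
All primes ≡ 3 (mod 4) appear to even power.
Search a = 0, 1, 2, … for 1073 - a² a perfect square: first hit at a = 7: 1073 - 49 = 1024 = 32².
1073 = 7² + 32² = 49 + 1024 ✓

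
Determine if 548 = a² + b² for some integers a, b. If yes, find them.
8² + 22² (a=8, b=22)

Factorization: 548 = 2^2 × 137
By Fermat: n is sum of two squares iff every prime p ≡ 3 (mod 4) appears to even power.
All primes ≡ 3 (mod 4) appear to even power.
Search a = 0, 1, 2, … for 548 - a² a perfect square: first hit at a = 8: 548 - 64 = 484 = 22².
548 = 8² + 22² = 64 + 484 ✓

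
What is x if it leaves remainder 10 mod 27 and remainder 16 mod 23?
361

Using Chinese Remainder Theorem:
M = 27 × 23 = 621
M1 = 23, M2 = 27
y1 = 23^(-1) mod 27 = 20
y2 = 27^(-1) mod 23 = 6
x = (10×23×20 + 16×27×6) mod 621 = 361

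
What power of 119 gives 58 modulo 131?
78

Baby-step giant-step with step n = ⌈√131⌉ = 12.
Baby steps 119^j mod 131 (j:value) for j=0..11: 0:1, 1:119, 2:13, 3:106, 4:38, 5:68, 6:101, 7:98, 8:3, 9:95, 10:39, 11:56.
Giant-step multiplier: 119^(-12) ≡ 119^(130-12) = 119^118 ≡ 77 (mod 131).
Giant steps γ_i = 58·77^i mod 131: γ_0=58, γ_1=12, γ_2=7, γ_3=15, γ_4=107, γ_5=117, γ_6=101 (in table at j=6).
x = i·n + j = 6·12 + 6 = 78.
Check: 119^78 ≡ 58 (mod 131).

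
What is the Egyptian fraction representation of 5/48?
1/10 + 1/240

Greedy algorithm:
5/48: ceiling(48/5) = 10, use 1/10
1/240: ceiling(240/1) = 240, use 1/240
Result: 5/48 = 1/10 + 1/240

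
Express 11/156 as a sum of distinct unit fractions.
1/15 + 1/260

Greedy algorithm:
11/156: ceiling(156/11) = 15, use 1/15
1/260: ceiling(260/1) = 260, use 1/260
Result: 11/156 = 1/15 + 1/260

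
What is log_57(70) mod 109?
83

Baby-step giant-step with step n = ⌈√109⌉ = 11.
Baby steps 57^j mod 109 (j:value) for j=0..10: 0:1, 1:57, 2:88, 3:2, 4:5, 5:67, 6:4, 7:10, 8:25, 9:8, 10:20.
Giant-step multiplier: 57^(-11) ≡ 57^(108-11) = 57^97 ≡ 24 (mod 109).
Giant steps γ_i = 70·24^i mod 109: γ_0=70, γ_1=45, γ_2=99, γ_3=87, γ_4=17, γ_5=81, γ_6=91, γ_7=4 (in table at j=6).
x = i·n + j = 7·11 + 6 = 83.
Check: 57^83 ≡ 70 (mod 109).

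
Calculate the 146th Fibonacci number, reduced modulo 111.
103

Matrix identity: Q^n = [[F_(n+1), F_n], [F_n, F_(n-1)]] with Q = [[1,1],[1,0]].
n = 146 = 10010010₂. Square-and-multiply, entries mod 111:
Q^1 = [[1,1],[1,0]]
Q^2 = (Q^1)² = [[2,1],[1,1]]
Q^4 = (Q^2)² = [[5,3],[3,2]]
Q^9 = (Q^4)²·Q = [[55,34],[34,21]]
Q^18 = (Q^9)² = [[74,31],[31,43]]
Q^36 = (Q^18)² = [[110,75],[75,35]]
Q^73 = (Q^36)²·Q = [[73,76],[76,108]]
Q^146 = (Q^73)² = [[5,103],[103,13]]
F_146 mod 111 = Q^146[0][1] = 103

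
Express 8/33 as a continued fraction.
[0; 4, 8]

Euclidean algorithm steps:
8 = 0 × 33 + 8
33 = 4 × 8 + 1
8 = 8 × 1 + 0
Continued fraction: [0; 4, 8]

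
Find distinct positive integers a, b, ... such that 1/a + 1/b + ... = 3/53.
1/18 + 1/954

Greedy algorithm:
3/53: ceiling(53/3) = 18, use 1/18
1/954: ceiling(954/1) = 954, use 1/954
Result: 3/53 = 1/18 + 1/954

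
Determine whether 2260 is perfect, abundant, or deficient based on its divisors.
abundant

Proper divisors of 2260: sum = 1 + 2 + 4 + 5 + 10 + 20 + 113 + 226 + 452 + 565 + 1130 = 2528
Since 2528 > 2260, 2260 is abundant.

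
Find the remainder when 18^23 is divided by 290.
2

Repeated squaring. Binary of 23 = 10111.
18^1 ≡ 18 (mod 290); 18^2 ≡ 34 (mod 290); 18^4 ≡ 286 (mod 290); 18^8 ≡ 16 (mod 290); 18^16 ≡ 256 (mod 290)
18^23 = 18^1 × 18^2 × 18^4 × 18^16 ≡ 2 (mod 290)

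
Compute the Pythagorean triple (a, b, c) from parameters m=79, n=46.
(4125, 7268, 8357)

Euclid's formula: a = m² - n², b = 2mn, c = m² + n²
m = 79, n = 46
a = 79² - 46² = 6241 - 2116 = 4125
b = 2 × 79 × 46 = 7268
c = 79² + 46² = 6241 + 2116 = 8357
Verification: 4125² + 7268² = 17015625 + 52823824 = 69839449 = 8357² ✓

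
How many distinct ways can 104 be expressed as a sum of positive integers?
304801365

p(n) counts ways to write n as a sum of positive integers (order ignored).
Euler's pentagonal recurrence: p(k) = p(k-1) + p(k-2) - p(k-5) - p(k-7) + p(k-12) + p(k-15) - ... (offsets j(3j∓1)/2, signs ++--, p(0)=1, p(<0)=0).
DP table for k = 0..103: p(0)=1, p(1)=1, p(2)=2, p(3)=3, p(4)=5, p(5)=7, p(6)=11, p(7)=15, p(8)=22, p(9)=30, p(10)=42, p(11)=56, p(12)=77, p(13)=101, p(14)=135, p(15)=176, p(16)=231, p(17)=297, p(18)=385, p(19)=490, p(20)=627, p(21)=792, p(22)=1002, p(23)=1255, p(24)=1575, p(25)=1958, p(26)=2436, p(27)=3010, p(28)=3718, p(29)=4565, p(30)=5604, p(31)=6842, p(32)=8349, p(33)=10143, p(34)=12310, p(35)=14883, p(36)=17977, p(37)=21637, p(38)=26015, p(39)=31185, p(40)=37338, p(41)=44583, p(42)=53174, p(43)=63261, p(44)=75175, p(45)=89134, p(46)=105558, p(47)=124754, p(48)=147273, p(49)=173525, p(50)=204226, p(51)=239943, p(52)=281589, p(53)=329931, p(54)=386155, p(55)=451276, p(56)=526823, p(57)=614154, p(58)=715220, p(59)=831820, p(60)=966467, p(61)=1121505, p(62)=1300156, p(63)=1505499, p(64)=1741630, p(65)=2012558, p(66)=2323520, p(67)=2679689, p(68)=3087735, p(69)=3554345, p(70)=4087968, p(71)=4697205, p(72)=5392783, p(73)=6185689, p(74)=7089500, p(75)=8118264, p(76)=9289091, p(77)=10619863, p(78)=12132164, p(79)=13848650, p(80)=15796476, p(81)=18004327, p(82)=20506255, p(83)=23338469, p(84)=26543660, p(85)=30167357, p(86)=34262962, p(87)=38887673, p(88)=44108109, p(89)=49995925, p(90)=56634173, p(91)=64112359, p(92)=72533807, p(93)=82010177, p(94)=92669720, p(95)=104651419, p(96)=118114304, p(97)=133230930, p(98)=150198136, p(99)=169229875, p(100)=190569292, p(101)=214481126, p(102)=241265379, p(103)=271248950.
Final step: p(104) = p(103) + p(102) - p(99) - p(97) + p(92) + p(89) - p(82) - p(78) + p(69) + p(64) - p(53) - p(47) + p(34) + p(27) - p(12) - p(4)
= 271248950 + 241265379 - 169229875 - 133230930 + 72533807 + 49995925 - 20506255 - 12132164 + 3554345 + 1741630 - 329931 - 124754 + 12310 + 3010 - 77 - 5
= 304801365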